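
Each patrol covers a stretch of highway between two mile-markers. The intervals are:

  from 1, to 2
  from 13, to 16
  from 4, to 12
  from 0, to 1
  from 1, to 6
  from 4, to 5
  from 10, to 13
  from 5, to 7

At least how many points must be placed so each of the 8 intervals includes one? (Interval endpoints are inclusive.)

Process intervals by earliest right end; each time one isn't hit yet, stab at its right endpoint.
Sorted: [0,1] [1,2] [4,5] [1,6] [5,7] [4,12] [10,13] [13,16]
{[0,1],[1,2]} hit by 1; {[4,5],[1,6],[5,7],[4,12]} hit by 5; {[10,13],[13,16]} hit by 13.
Points: 1, 5, 13 (3 total).

3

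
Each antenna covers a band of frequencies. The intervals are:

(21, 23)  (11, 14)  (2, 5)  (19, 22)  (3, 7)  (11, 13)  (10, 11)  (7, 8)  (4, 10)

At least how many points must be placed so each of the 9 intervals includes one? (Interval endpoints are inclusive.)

4

Process intervals by earliest right end; each time one isn't hit yet, stab at its right endpoint.
By right end: [2,5]  [3,7]  [7,8]  [4,10]  [10,11]  [11,13]  [11,14]  [19,22]  [21,23]
[2,5] uncovered → point at 5; [7,8] uncovered → point at 8; [10,11] uncovered → point at 11; [19,22] uncovered → point at 22.
Points: 5, 8, 11, 22 (4 total).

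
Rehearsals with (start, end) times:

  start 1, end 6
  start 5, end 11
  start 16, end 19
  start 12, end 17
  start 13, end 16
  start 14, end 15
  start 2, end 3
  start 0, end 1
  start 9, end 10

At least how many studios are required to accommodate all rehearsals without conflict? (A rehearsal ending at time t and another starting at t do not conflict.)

Count concurrent intervals with a sweep; the peak is the room count.
starts: [0, 1, 2, 5, 9, 12, 13, 14, 16]
ends:   [1, 3, 6, 10, 11, 15, 16, 17, 19]
s0→1 e1→0 s1→1 s2→2 e3→1 s5→2 e6→1 s9→2 e10→1 e11→0 s12→1 s13→2 s14→3  — peak 3.

3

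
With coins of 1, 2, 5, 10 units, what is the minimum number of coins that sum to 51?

6

Use the largest denomination that fits, subtract, and repeat.
51 = 5×10 + 1×1
Total coins = 5 + 1 = 6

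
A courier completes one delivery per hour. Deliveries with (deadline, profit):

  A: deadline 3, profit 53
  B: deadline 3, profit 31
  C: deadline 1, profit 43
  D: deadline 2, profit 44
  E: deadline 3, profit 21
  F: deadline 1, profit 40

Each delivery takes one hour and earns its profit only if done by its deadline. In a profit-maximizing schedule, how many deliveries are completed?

3

Sort by profit descending; place each in the latest free slot ≤ its deadline.
Profit order: A=53 D=44 C=43 F=40 B=31 E=21
Assign: A→slot 3, D→slot 2, C→slot 1, F skipped, B skipped, E skipped.
Slots: [1:C] [2:D] [3:A]
3 of 6 scheduled.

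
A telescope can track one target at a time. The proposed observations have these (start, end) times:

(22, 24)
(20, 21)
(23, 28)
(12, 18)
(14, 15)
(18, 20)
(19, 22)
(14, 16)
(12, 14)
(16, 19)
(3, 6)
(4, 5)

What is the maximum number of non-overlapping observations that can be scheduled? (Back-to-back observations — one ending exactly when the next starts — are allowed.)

6

Sort by end time and greedily take each interval whose start is ≥ the last chosen end.
Sorted by end: (4,5)  (3,6)  (12,14)  (14,15)  (14,16)  (12,18)  (16,19)  (18,20)  (20,21)  (19,22)  (22,24)  (23,28)
take (4,5); take (12,14); take (14,15); skip (14,16); skip (12,18); take (16,19); skip (18,20); take (20,21); take (22,24); skip (23,28).
Selected 6 observations.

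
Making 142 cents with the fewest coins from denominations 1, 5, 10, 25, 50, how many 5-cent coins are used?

Use the largest denomination that fits, subtract, and repeat.
142 − 2×50→42 − 1×25→17 − 1×10→7 − 1×5→2 − 2×1→0
Count of 5: 1

1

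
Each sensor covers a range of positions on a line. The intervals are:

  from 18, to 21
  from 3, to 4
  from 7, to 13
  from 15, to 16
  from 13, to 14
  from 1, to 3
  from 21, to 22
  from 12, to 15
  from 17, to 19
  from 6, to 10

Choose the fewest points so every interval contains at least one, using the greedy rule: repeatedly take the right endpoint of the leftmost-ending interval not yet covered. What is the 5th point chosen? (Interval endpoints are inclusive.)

19

Sort by right endpoint; whenever an interval is uncovered, place a point at its right end.
By right end: [1,3]  [3,4]  [6,10]  [7,13]  [13,14]  [12,15]  [15,16]  [17,19]  [18,21]  [21,22]
[1,3] uncovered → point at 3; [6,10] uncovered → point at 10; [13,14] uncovered → point at 14; [15,16] uncovered → point at 16; [17,19] uncovered → point at 19; [21,22] uncovered → point at 22.
Points: 3, 10, 14, 16, 19, 22 (6 total).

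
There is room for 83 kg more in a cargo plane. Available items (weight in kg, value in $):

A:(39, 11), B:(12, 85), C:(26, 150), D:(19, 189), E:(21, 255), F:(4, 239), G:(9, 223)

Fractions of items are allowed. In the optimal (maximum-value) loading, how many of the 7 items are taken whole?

5

Sort by value per unit weight and fill in that order.
Order: F (239/4=59.75) > G (223/9=24.78) > E (255/21=12.14) > D (189/19=9.95) > B (85/12=7.08) > C (150/26=5.77) > A (11/39=0.28)
Fill: take F (4 @ 239) → take G (9 @ 223) → take E (21 @ 255) → take D (19 @ 189) → take B (12 @ 85) → take 18/26 of C → 103.85; 83/83 used.
5 item(s) taken whole; one partial (take 18/26 of C).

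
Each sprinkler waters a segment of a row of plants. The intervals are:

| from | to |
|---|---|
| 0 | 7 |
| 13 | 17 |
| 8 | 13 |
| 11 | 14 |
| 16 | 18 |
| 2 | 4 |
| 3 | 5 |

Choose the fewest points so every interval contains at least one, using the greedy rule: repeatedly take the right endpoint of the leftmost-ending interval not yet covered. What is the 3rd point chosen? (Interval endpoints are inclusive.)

18

Sort by right endpoint; whenever an interval is uncovered, place a point at its right end.
Sorted: [2,4] [3,5] [0,7] [8,13] [11,14] [13,17] [16,18]
{[2,4],[3,5],[0,7]} hit by 4; {[8,13],[11,14],[13,17]} hit by 13; {[16,18]} hit by 18.
Points: 4, 13, 18 (3 total).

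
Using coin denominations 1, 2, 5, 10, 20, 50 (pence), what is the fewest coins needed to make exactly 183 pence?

7

Greedy: take as many of the largest coin as possible, then repeat with the remainder.
183 − 3×50→33 − 1×20→13 − 1×10→3 − 1×2→1 − 1×1→0
Total coins = 3 + 1 + 1 + 1 + 1 = 7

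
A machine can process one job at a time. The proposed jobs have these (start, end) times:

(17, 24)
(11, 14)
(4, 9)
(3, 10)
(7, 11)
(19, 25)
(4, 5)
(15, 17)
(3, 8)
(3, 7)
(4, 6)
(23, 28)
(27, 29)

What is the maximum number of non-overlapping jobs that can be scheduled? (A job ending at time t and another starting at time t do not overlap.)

6

Sort by end time and greedily take each interval whose start is ≥ the last chosen end.
By end time: (4,5), (4,6), (3,7), (3,8), (4,9), (3,10), (7,11), (11,14), (15,17), (17,24), (19,25), (23,28), (27,29).
Pick (4,5); next start ≥ 5 → (7,11); next start ≥ 11 → (11,14); next start ≥ 14 → (15,17); next start ≥ 17 → (17,24); next start ≥ 24 → (27,29).
Selected 6 jobs.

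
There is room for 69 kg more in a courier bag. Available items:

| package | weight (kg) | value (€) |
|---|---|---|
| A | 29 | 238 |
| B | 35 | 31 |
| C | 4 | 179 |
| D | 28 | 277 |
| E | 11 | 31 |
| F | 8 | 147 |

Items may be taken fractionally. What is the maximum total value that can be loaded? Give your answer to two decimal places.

Sort by value per unit weight and fill in that order.
Ratios (sorted): C 44.75, F 18.38, D 9.89, A 8.21, E 2.82, B 0.89
take C (4 @ 179); take F (8 @ 147); take D (28 @ 277); take A (29 @ 238). Capacity used 69/69.
Total value = 841.00

841.00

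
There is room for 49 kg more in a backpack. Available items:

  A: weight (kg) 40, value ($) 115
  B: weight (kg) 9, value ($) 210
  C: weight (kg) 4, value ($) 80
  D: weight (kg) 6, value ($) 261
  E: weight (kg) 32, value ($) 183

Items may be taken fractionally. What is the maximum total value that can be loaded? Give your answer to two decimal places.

722.56

Greedy by value/weight ratio, highest first.
Ratios (sorted): D 43.50, B 23.33, C 20.00, E 5.72, A 2.88
take D (6 @ 261); take B (9 @ 210); take C (4 @ 80); take 30/32 of E → 171.56. Capacity used 49/49.
Total value = 722.56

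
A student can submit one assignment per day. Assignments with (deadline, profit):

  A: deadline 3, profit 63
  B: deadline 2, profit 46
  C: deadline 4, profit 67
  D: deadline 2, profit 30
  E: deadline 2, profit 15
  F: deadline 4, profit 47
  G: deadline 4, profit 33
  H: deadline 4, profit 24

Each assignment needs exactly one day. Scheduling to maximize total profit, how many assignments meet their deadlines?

Profit order: C=67 A=63 F=47 B=46 G=33 D=30 H=24 E=15
Assign: C→slot 4, A→slot 3, F→slot 2, B→slot 1, G skipped, D skipped, H skipped, E skipped.
Slots: [1:B] [2:F] [3:A] [4:C]
4 of 8 scheduled.

4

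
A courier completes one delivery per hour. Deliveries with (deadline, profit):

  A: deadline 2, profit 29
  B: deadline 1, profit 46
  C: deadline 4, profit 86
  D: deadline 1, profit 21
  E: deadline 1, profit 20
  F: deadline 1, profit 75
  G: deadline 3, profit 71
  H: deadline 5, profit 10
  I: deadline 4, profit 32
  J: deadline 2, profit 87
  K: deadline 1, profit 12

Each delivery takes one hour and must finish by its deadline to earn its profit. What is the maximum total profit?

Take jobs in profit order; each goes to the latest open slot no later than its deadline.
By profit: J(d2,87), C(d4,86), F(d1,75), G(d3,71), B(d1,46), I(d4,32), A(d2,29), D(d1,21), E(d1,20), K(d1,12), H(d5,10)
J→slot 2; C→slot 4; F→slot 1; G→slot 3; B skipped; I skipped; A skipped; D skipped; E skipped; K skipped; H→slot 5.
Profit = 75 + 87 + 71 + 86 + 10 = 329

329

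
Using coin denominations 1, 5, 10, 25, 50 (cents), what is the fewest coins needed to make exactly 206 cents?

Greedy: take as many of the largest coin as possible, then repeat with the remainder.
206 − 4×50→6 − 1×5→1 − 1×1→0
Total coins = 4 + 1 + 1 = 6

6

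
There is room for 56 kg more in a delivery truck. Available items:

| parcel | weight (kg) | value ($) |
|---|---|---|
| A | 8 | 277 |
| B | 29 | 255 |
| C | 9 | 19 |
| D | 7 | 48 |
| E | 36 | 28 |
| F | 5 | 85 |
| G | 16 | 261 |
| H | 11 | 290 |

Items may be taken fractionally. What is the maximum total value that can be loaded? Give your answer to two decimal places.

1053.69

Order: A (277/8=34.62) > H (290/11=26.36) > F (85/5=17.00) > G (261/16=16.31) > B (255/29=8.79) > D (48/7=6.86) > C (19/9=2.11) > E (28/36=0.78)
Fill: take A (8 @ 277) → take H (11 @ 290) → take F (5 @ 85) → take G (16 @ 261) → take 16/29 of B → 140.69; 56/56 used.
Total value = 1053.69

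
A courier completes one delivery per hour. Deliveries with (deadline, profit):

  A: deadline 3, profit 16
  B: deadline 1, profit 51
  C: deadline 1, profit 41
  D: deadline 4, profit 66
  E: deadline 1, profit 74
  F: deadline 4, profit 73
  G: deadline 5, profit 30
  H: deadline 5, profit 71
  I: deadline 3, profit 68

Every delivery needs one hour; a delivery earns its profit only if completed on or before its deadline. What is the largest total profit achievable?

By profit: E(d1,74), F(d4,73), H(d5,71), I(d3,68), D(d4,66), B(d1,51), C(d1,41), G(d5,30), A(d3,16)
E→slot 1; F→slot 4; H→slot 5; I→slot 3; D→slot 2; B skipped; C skipped; G skipped; A skipped.
Profit = 74 + 66 + 68 + 73 + 71 = 352

352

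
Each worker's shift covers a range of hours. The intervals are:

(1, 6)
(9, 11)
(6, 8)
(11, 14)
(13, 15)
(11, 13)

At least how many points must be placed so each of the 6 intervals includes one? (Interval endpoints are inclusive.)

Process intervals by earliest right end; each time one isn't hit yet, stab at its right endpoint.
Sorted: [1,6] [6,8] [9,11] [11,13] [11,14] [13,15]
{[1,6],[6,8]} hit by 6; {[9,11],[11,13],[11,14]} hit by 11; {[13,15]} hit by 15.
Points: 6, 11, 15 (3 total).

3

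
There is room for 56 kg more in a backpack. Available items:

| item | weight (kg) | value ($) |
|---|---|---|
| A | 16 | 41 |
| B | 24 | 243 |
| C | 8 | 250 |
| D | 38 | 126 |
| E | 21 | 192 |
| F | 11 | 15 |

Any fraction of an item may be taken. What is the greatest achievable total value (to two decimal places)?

Ratios (sorted): C 31.25, B 10.12, E 9.14, D 3.32, A 2.56, F 1.36
take C (8 @ 250); take B (24 @ 243); take E (21 @ 192); take 3/38 of D → 9.95. Capacity used 56/56.
Total value = 694.95

694.95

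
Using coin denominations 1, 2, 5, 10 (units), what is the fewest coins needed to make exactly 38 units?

6

38 − 3×10→8 − 1×5→3 − 1×2→1 − 1×1→0
Total coins = 3 + 1 + 1 + 1 = 6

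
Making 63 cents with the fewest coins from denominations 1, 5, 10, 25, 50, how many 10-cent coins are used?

1

63 = 1×50 + 1×10 + 3×1
Count of 10: 1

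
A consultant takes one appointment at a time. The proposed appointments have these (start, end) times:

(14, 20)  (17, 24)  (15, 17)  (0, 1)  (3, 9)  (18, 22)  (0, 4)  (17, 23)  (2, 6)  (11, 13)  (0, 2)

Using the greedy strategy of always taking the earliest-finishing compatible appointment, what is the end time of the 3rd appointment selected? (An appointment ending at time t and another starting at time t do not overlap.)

13

Sort by end time and greedily take each interval whose start is ≥ the last chosen end.
By end time: (0,1), (0,2), (0,4), (2,6), (3,9), (11,13), (15,17), (14,20), (18,22), (17,23), (17,24).
Pick (0,1); next start ≥ 1 → (2,6); next start ≥ 6 → (11,13); next start ≥ 13 → (15,17); next start ≥ 17 → (18,22).
Selected: (0,1) (2,6) (11,13) (15,17) (18,22)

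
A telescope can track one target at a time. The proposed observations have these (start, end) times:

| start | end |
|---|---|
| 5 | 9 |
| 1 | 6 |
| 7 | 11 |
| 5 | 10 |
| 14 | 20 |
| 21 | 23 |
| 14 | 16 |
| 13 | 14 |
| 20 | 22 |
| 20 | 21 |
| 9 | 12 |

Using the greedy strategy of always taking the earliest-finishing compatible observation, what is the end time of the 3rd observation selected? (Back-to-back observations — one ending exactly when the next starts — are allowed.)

14

Greedy by earliest finish: after sorting by end time, pick each interval compatible with the last pick.
Sorted by end: (1,6)  (5,9)  (5,10)  (7,11)  (9,12)  (13,14)  (14,16)  (14,20)  (20,21)  (20,22)  (21,23)
take (1,6); skip (5,10); take (7,11); take (13,14); take (14,16); take (20,21); take (21,23).
Selected: (1,6) (7,11) (13,14) (14,16) (20,21) (21,23)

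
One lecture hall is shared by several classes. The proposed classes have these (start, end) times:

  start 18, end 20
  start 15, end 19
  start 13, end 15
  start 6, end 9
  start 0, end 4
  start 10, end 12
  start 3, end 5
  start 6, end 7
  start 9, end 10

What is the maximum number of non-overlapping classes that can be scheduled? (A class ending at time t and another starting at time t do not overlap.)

Order by finish time; keep every interval that doesn't clash with the previous kept one.
By end time: (0,4), (3,5), (6,7), (6,9), (9,10), (10,12), (13,15), (15,19), (18,20).
Pick (0,4); next start ≥ 4 → (6,7); next start ≥ 7 → (9,10); next start ≥ 10 → (10,12); next start ≥ 12 → (13,15); next start ≥ 15 → (15,19).
Selected 6 classes.

6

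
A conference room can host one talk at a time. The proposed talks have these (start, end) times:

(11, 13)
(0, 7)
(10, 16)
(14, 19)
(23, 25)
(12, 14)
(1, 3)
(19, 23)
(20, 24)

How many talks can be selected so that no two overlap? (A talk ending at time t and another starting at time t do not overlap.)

5

Greedy by earliest finish: after sorting by end time, pick each interval compatible with the last pick.
Sorted by end: (1,3)  (0,7)  (11,13)  (12,14)  (10,16)  (14,19)  (19,23)  (20,24)  (23,25)
take (1,3); take (11,13); skip (12,14); take (14,19); take (19,23); take (23,25).
Selected 5 talks.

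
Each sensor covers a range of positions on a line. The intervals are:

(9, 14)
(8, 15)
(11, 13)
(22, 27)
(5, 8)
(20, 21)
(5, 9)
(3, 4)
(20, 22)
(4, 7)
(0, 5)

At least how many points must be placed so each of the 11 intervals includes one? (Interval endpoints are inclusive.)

Sorted: [3,4] [0,5] [4,7] [5,8] [5,9] [11,13] [9,14] [8,15] [20,21] [20,22] [22,27]
{[3,4],[0,5],[4,7]} hit by 4; {[5,8],[5,9]} hit by 8; {[11,13],[9,14],[8,15]} hit by 13; {[20,21],[20,22]} hit by 21; {[22,27]} hit by 27.
Points: 4, 8, 13, 21, 27 (5 total).

5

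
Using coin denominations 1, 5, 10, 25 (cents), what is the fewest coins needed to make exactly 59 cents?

7

59 = 2×25 + 1×5 + 4×1
Total coins = 2 + 1 + 4 = 7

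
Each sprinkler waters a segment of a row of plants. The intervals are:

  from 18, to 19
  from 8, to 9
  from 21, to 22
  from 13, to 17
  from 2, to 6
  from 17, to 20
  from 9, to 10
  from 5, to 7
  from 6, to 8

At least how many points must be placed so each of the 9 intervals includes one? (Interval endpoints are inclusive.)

Sort by right endpoint; whenever an interval is uncovered, place a point at its right end.
By right end: [2,6]  [5,7]  [6,8]  [8,9]  [9,10]  [13,17]  [18,19]  [17,20]  [21,22]
[2,6] uncovered → point at 6; [8,9] uncovered → point at 9; [13,17] uncovered → point at 17; [18,19] uncovered → point at 19; [21,22] uncovered → point at 22.
Points: 6, 9, 17, 19, 22 (5 total).

5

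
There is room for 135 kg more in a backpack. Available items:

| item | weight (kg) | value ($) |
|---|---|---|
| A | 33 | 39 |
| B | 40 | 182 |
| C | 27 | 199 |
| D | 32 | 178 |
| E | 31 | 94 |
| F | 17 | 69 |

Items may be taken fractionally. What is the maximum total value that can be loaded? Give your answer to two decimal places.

Ratios (sorted): C 7.37, D 5.56, B 4.55, F 4.06, E 3.03, A 1.18
take C (27 @ 199); take D (32 @ 178); take B (40 @ 182); take F (17 @ 69); take 19/31 of E → 57.61. Capacity used 135/135.
Total value = 685.61

685.61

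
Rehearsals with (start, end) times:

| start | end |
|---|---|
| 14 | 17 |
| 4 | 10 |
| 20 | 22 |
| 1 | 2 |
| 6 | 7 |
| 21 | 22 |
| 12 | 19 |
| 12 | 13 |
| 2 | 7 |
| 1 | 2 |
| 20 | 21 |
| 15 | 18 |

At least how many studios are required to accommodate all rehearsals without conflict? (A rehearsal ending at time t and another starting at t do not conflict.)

starts: [1, 1, 2, 4, 6, 12, 12, 14, 15, 20, 20, 21]
ends:   [2, 2, 7, 7, 10, 13, 17, 18, 19, 21, 22, 22]
s1→1 s1→2 e2→1 e2→0 s2→1 s4→2 s6→3  — peak 3.

3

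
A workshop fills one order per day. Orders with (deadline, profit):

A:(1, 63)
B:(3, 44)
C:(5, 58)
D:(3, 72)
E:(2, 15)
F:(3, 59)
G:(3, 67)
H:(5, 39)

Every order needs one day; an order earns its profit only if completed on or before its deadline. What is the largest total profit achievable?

Profit order: D=72 G=67 A=63 F=59 C=58 B=44 H=39 E=15
Assign: D→slot 3, G→slot 2, A→slot 1, F skipped, C→slot 5, B skipped, H→slot 4, E skipped.
Slots: [1:A] [2:G] [3:D] [4:H] [5:C]
Profit = 63 + 67 + 72 + 39 + 58 = 299

299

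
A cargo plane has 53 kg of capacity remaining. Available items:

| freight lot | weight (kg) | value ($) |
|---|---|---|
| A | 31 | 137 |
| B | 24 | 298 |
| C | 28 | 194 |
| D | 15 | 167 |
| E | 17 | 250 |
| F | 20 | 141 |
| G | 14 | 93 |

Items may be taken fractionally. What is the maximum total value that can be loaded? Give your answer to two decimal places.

681.60

Order: E (250/17=14.71) > B (298/24=12.42) > D (167/15=11.13) > F (141/20=7.05) > C (194/28=6.93) > G (93/14=6.64) > A (137/31=4.42)
Fill: take E (17 @ 250) → take B (24 @ 298) → take 12/15 of D → 133.60; 53/53 used.
Total value = 681.60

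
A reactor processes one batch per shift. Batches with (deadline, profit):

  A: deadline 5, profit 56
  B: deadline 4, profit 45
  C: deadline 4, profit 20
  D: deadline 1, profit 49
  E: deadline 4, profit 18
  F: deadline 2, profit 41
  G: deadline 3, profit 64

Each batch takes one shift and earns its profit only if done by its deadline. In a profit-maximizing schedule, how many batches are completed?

5

Profit order: G=64 A=56 D=49 B=45 F=41 C=20 E=18
Assign: G→slot 3, A→slot 5, D→slot 1, B→slot 4, F→slot 2, C skipped, E skipped.
Slots: [1:D] [2:F] [3:G] [4:B] [5:A]
5 of 7 scheduled.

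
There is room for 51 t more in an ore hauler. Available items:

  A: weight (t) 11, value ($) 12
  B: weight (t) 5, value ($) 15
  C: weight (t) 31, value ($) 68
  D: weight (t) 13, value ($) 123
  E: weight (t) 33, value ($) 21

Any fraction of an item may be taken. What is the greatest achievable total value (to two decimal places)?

208.18

Greedy by value/weight ratio, highest first.
Order: D (123/13=9.46) > B (15/5=3.00) > C (68/31=2.19) > A (12/11=1.09) > E (21/33=0.64)
Fill: take D (13 @ 123) → take B (5 @ 15) → take C (31 @ 68) → take 2/11 of A → 2.18; 51/51 used.
Total value = 208.18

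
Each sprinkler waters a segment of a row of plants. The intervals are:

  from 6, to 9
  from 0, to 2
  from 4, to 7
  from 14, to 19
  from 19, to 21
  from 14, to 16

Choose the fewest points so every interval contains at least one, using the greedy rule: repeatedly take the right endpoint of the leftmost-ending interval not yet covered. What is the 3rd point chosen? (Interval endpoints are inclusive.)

Process intervals by earliest right end; each time one isn't hit yet, stab at its right endpoint.
By right end: [0,2]  [4,7]  [6,9]  [14,16]  [14,19]  [19,21]
[0,2] uncovered → point at 2; [4,7] uncovered → point at 7; [14,16] uncovered → point at 16; [19,21] uncovered → point at 21.
Points: 2, 7, 16, 21 (4 total).

16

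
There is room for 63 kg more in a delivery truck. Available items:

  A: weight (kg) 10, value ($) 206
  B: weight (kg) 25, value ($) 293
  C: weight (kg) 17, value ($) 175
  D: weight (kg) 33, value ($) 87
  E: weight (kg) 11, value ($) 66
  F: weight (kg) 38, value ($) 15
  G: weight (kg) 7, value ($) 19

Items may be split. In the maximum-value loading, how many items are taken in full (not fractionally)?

Sort by value per unit weight and fill in that order.
Ratios (sorted): A 20.60, B 11.72, C 10.29, E 6.00, G 2.71, D 2.64, F 0.39
take A (10 @ 206); take B (25 @ 293); take C (17 @ 175); take E (11 @ 66). Capacity used 63/63.
4 item(s) taken whole.

4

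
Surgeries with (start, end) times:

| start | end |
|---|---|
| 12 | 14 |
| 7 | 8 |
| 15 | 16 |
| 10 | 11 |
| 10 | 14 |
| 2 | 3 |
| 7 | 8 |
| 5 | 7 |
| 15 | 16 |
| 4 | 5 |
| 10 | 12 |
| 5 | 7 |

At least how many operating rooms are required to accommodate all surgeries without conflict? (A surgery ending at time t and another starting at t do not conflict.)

Count concurrent intervals with a sweep; the peak is the room count.
Events (time:±→running): 2:+→1 3:-→0 4:+→1 5:-→0 5:+→1 5:+→2 7:-→1 7:-→0 7:+→1 7:+→2 8:-→1 8:-→0 10:+→1 10:+→2 10:+→3 … peak 3.

3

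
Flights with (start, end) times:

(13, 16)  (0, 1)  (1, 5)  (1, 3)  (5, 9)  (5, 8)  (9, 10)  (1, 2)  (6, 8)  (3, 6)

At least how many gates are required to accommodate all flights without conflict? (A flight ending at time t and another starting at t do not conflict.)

The answer is the maximum number of intervals overlapping at any instant.
Events (time:±→running): 0:+→1 1:-→0 1:+→1 1:+→2 1:+→3 … peak 3.

3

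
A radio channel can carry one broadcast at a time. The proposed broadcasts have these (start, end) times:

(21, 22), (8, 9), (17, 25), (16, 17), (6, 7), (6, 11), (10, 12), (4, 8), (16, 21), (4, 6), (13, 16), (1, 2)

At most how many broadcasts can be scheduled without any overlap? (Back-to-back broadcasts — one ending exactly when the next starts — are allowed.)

8

Sort by end time and greedily take each interval whose start is ≥ the last chosen end.
By end time: (1,2), (4,6), (6,7), (4,8), (8,9), (6,11), (10,12), (13,16), (16,17), (16,21), (21,22), (17,25).
Pick (1,2); next start ≥ 2 → (4,6); next start ≥ 6 → (6,7); next start ≥ 7 → (8,9); next start ≥ 9 → (10,12); next start ≥ 12 → (13,16); next start ≥ 16 → (16,17); next start ≥ 17 → (21,22).
Selected 8 broadcasts.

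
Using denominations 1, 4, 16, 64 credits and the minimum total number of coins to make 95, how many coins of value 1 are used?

3

95 − 1×64→31 − 1×16→15 − 3×4→3 − 3×1→0
Count of 1: 3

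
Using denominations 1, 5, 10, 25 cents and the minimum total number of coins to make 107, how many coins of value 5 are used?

Use the largest denomination that fits, subtract, and repeat.
107 = 4×25 + 1×5 + 2×1
Count of 5: 1

1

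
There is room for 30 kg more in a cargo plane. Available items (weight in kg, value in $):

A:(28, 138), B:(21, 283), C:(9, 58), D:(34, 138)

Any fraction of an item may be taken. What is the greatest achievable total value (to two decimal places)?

341.00

Ratios (sorted): B 13.48, C 6.44, A 4.93, D 4.06
take B (21 @ 283); take C (9 @ 58). Capacity used 30/30.
Total value = 341.00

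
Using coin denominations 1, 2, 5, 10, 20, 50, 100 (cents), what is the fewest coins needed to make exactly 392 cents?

7

Use the largest denomination that fits, subtract, and repeat.
392 = 3×100 + 1×50 + 2×20 + 1×2
Total coins = 3 + 1 + 2 + 1 = 7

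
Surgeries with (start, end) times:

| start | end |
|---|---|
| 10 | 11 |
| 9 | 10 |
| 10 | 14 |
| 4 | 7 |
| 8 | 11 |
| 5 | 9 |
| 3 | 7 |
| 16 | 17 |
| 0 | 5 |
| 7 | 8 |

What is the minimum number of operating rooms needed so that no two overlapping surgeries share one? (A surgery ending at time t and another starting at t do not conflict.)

3

starts: [0, 3, 4, 5, 7, 8, 9, 10, 10, 16]
ends:   [5, 7, 7, 8, 9, 10, 11, 11, 14, 17]
s0→1 s3→2 s4→3  — peak 3.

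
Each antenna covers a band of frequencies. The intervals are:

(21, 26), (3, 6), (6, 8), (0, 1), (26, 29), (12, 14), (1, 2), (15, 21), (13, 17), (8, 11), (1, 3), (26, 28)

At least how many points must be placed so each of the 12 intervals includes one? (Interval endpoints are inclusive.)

6

Process intervals by earliest right end; each time one isn't hit yet, stab at its right endpoint.
By right end: [0,1]  [1,2]  [1,3]  [3,6]  [6,8]  [8,11]  [12,14]  [13,17]  [15,21]  [21,26]  [26,28]  [26,29]
[0,1] uncovered → point at 1; [3,6] uncovered → point at 6; [8,11] uncovered → point at 11; [12,14] uncovered → point at 14; [15,21] uncovered → point at 21; [26,28] uncovered → point at 28.
Points: 1, 6, 11, 14, 21, 28 (6 total).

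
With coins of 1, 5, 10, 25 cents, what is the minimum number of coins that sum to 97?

7

97 − 3×25→22 − 2×10→2 − 2×1→0
Total coins = 3 + 2 + 2 = 7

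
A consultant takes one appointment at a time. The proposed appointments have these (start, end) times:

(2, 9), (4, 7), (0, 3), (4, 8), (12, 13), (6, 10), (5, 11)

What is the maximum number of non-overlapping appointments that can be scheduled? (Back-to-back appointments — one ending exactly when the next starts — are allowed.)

3

Sorted by end: (0,3)  (4,7)  (4,8)  (2,9)  (6,10)  (5,11)  (12,13)
take (0,3); take (4,7); skip (2,9); skip (6,10); take (12,13).
Selected 3 appointments.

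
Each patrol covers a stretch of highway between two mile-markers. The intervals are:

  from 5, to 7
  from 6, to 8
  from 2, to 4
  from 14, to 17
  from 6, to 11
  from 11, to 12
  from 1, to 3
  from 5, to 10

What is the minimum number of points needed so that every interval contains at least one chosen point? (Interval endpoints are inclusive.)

4

Sort by right endpoint; whenever an interval is uncovered, place a point at its right end.
Sorted: [1,3] [2,4] [5,7] [6,8] [5,10] [6,11] [11,12] [14,17]
{[1,3],[2,4]} hit by 3; {[5,7],[6,8],[5,10],[6,11]} hit by 7; {[11,12]} hit by 12; {[14,17]} hit by 17.
Points: 3, 7, 12, 17 (4 total).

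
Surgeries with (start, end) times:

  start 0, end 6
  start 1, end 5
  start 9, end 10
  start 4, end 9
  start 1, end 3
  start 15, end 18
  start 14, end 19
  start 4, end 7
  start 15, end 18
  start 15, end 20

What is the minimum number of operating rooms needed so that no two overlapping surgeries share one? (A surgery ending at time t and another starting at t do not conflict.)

Count concurrent intervals with a sweep; the peak is the room count.
starts: [0, 1, 1, 4, 4, 9, 14, 15, 15, 15]
ends:   [3, 5, 6, 7, 9, 10, 18, 18, 19, 20]
s0→1 s1→2 s1→3 e3→2 s4→3 s4→4  — peak 4.

4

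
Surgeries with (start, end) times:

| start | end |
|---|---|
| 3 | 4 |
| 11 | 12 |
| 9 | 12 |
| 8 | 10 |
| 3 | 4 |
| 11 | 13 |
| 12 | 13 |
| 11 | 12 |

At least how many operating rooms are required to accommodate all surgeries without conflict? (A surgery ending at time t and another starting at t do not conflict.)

Count concurrent intervals with a sweep; the peak is the room count.
Events (time:±→running): 3:+→1 3:+→2 4:-→1 4:-→0 8:+→1 9:+→2 10:-→1 11:+→2 11:+→3 11:+→4 … peak 4.

4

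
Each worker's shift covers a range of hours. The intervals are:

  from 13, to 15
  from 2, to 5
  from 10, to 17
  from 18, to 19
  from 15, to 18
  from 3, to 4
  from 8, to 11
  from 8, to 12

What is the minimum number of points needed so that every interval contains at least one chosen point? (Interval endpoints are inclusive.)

Process intervals by earliest right end; each time one isn't hit yet, stab at its right endpoint.
By right end: [3,4]  [2,5]  [8,11]  [8,12]  [13,15]  [10,17]  [15,18]  [18,19]
[3,4] uncovered → point at 4; [8,11] uncovered → point at 11; [13,15] uncovered → point at 15; [18,19] uncovered → point at 19.
Points: 4, 11, 15, 19 (4 total).

4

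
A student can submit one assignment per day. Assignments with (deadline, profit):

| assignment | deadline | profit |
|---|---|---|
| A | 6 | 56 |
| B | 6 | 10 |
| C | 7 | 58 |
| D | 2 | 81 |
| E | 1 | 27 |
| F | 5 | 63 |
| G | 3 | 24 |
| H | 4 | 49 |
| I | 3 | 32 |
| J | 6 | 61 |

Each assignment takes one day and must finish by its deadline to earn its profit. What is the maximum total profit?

By profit: D(d2,81), F(d5,63), J(d6,61), C(d7,58), A(d6,56), H(d4,49), I(d3,32), E(d1,27), G(d3,24), B(d6,10)
D→slot 2; F→slot 5; J→slot 6; C→slot 7; A→slot 4; H→slot 3; I→slot 1; E skipped; G skipped; B skipped.
Profit = 32 + 81 + 49 + 56 + 63 + 61 + 58 = 400

400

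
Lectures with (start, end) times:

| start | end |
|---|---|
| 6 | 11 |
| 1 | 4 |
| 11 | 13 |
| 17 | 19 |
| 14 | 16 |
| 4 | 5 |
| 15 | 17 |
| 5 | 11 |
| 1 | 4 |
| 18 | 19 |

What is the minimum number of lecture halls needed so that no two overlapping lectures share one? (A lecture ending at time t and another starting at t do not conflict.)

The answer is the maximum number of intervals overlapping at any instant.
Events (time:±→running): 1:+→1 1:+→2 … peak 2.

2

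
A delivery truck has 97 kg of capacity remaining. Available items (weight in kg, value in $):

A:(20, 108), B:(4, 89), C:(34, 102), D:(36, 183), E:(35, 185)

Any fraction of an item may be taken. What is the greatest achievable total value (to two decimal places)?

571.00

Greedy by value/weight ratio, highest first.
Order: B (89/4=22.25) > A (108/20=5.40) > E (185/35=5.29) > D (183/36=5.08) > C (102/34=3.00)
Fill: take B (4 @ 89) → take A (20 @ 108) → take E (35 @ 185) → take D (36 @ 183) → take 2/34 of C → 6.00; 97/97 used.
Total value = 571.00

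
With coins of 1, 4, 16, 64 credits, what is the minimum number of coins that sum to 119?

Greedy: take as many of the largest coin as possible, then repeat with the remainder.
119 − 1×64→55 − 3×16→7 − 1×4→3 − 3×1→0
Total coins = 1 + 3 + 1 + 3 = 8

8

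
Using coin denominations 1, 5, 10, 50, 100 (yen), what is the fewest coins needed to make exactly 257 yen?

Greedy: take as many of the largest coin as possible, then repeat with the remainder.
257 − 2×100→57 − 1×50→7 − 1×5→2 − 2×1→0
Total coins = 2 + 1 + 1 + 2 = 6

6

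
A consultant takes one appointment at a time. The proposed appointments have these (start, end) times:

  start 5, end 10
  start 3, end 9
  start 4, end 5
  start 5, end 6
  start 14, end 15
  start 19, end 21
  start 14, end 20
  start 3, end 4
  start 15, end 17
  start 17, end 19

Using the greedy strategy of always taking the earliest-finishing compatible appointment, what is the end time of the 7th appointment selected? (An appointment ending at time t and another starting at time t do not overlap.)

21

Sort by end time and greedily take each interval whose start is ≥ the last chosen end.
Sorted by end: (3,4)  (4,5)  (5,6)  (3,9)  (5,10)  (14,15)  (15,17)  (17,19)  (14,20)  (19,21)
take (3,4); take (4,5); take (5,6); take (14,15); take (15,17); take (17,19); take (19,21).
Selected: (3,4) (4,5) (5,6) (14,15) (15,17) (17,19) (19,21)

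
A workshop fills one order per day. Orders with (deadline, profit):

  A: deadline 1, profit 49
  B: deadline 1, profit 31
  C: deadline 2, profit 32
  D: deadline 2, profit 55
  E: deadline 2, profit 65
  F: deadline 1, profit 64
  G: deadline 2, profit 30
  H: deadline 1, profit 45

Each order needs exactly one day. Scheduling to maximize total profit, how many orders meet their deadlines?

By profit: E(d2,65), F(d1,64), D(d2,55), A(d1,49), H(d1,45), C(d2,32), B(d1,31), G(d2,30)
E→slot 2; F→slot 1; D skipped; A skipped; H skipped; C skipped; B skipped; G skipped.
2 of 8 scheduled.

2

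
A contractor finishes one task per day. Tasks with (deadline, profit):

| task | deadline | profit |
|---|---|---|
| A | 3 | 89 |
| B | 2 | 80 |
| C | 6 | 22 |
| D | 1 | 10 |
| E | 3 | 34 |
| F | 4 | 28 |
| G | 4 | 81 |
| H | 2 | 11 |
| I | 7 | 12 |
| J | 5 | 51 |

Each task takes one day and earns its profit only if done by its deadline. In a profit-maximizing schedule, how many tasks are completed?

Sort by profit descending; place each in the latest free slot ≤ its deadline.
Profit order: A=89 G=81 B=80 J=51 E=34 F=28 C=22 I=12 H=11 D=10
Assign: A→slot 3, G→slot 4, B→slot 2, J→slot 5, E→slot 1, F skipped, C→slot 6, I→slot 7, H skipped, D skipped.
Slots: [1:E] [2:B] [3:A] [4:G] [5:J] [6:C] [7:I]
7 of 10 scheduled.

7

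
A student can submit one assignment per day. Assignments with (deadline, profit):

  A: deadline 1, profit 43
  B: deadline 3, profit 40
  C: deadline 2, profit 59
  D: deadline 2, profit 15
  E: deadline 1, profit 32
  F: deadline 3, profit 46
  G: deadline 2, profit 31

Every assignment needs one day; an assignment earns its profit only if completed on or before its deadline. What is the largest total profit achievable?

148

Sort by profit descending; place each in the latest free slot ≤ its deadline.
By profit: C(d2,59), F(d3,46), A(d1,43), B(d3,40), E(d1,32), G(d2,31), D(d2,15)
C→slot 2; F→slot 3; A→slot 1; B skipped; E skipped; G skipped; D skipped.
Profit = 43 + 59 + 46 = 148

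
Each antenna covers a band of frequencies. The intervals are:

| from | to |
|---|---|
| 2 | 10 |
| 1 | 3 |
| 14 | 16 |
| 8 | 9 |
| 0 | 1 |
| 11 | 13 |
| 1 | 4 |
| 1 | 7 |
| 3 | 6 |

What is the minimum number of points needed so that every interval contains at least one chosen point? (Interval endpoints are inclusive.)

5

Process intervals by earliest right end; each time one isn't hit yet, stab at its right endpoint.
Sorted: [0,1] [1,3] [1,4] [3,6] [1,7] [8,9] [2,10] [11,13] [14,16]
{[0,1],[1,3],[1,4]} hit by 1; {[3,6],[1,7]} hit by 6; {[8,9],[2,10]} hit by 9; {[11,13]} hit by 13; {[14,16]} hit by 16.
Points: 1, 6, 9, 13, 16 (5 total).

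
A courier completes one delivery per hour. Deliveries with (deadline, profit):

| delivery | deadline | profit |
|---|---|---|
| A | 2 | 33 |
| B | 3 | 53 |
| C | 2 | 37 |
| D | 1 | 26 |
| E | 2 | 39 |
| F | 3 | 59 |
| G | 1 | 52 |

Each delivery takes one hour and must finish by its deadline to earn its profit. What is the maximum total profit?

164

Profit order: F=59 B=53 G=52 E=39 C=37 A=33 D=26
Assign: F→slot 3, B→slot 2, G→slot 1, E skipped, C skipped, A skipped, D skipped.
Slots: [1:G] [2:B] [3:F]
Profit = 52 + 53 + 59 = 164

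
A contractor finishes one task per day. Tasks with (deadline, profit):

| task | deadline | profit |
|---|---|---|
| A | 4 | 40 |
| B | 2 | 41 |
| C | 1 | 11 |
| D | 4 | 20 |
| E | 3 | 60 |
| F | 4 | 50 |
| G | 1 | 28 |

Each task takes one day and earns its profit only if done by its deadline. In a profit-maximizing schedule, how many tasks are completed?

Sort by profit descending; place each in the latest free slot ≤ its deadline.
By profit: E(d3,60), F(d4,50), B(d2,41), A(d4,40), G(d1,28), D(d4,20), C(d1,11)
E→slot 3; F→slot 4; B→slot 2; A→slot 1; G skipped; D skipped; C skipped.
4 of 7 scheduled.

4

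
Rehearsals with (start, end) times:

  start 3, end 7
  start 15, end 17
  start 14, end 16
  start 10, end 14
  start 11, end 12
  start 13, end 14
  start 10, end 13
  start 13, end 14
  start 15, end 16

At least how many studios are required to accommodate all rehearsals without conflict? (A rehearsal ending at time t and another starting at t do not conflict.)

The answer is the maximum number of intervals overlapping at any instant.
Events (time:±→running): 3:+→1 7:-→0 10:+→1 10:+→2 11:+→3 … peak 3.

3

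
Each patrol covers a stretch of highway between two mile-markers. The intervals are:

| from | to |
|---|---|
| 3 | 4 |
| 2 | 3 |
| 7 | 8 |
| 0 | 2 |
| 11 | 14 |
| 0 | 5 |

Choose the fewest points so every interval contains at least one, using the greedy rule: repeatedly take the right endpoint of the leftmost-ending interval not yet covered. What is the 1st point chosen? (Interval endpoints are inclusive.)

2

Process intervals by earliest right end; each time one isn't hit yet, stab at its right endpoint.
By right end: [0,2]  [2,3]  [3,4]  [0,5]  [7,8]  [11,14]
[0,2] uncovered → point at 2; [3,4] uncovered → point at 4; [7,8] uncovered → point at 8; [11,14] uncovered → point at 14.
Points: 2, 4, 8, 14 (4 total).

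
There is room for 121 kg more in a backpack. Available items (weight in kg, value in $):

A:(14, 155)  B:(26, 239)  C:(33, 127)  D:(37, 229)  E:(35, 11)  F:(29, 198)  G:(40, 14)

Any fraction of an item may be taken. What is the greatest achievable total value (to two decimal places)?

878.73

Greedy by value/weight ratio, highest first.
Ratios (sorted): A 11.07, B 9.19, F 6.83, D 6.19, C 3.85, G 0.35, E 0.31
take A (14 @ 155); take B (26 @ 239); take F (29 @ 198); take D (37 @ 229); take 15/33 of C → 57.73. Capacity used 121/121.
Total value = 878.73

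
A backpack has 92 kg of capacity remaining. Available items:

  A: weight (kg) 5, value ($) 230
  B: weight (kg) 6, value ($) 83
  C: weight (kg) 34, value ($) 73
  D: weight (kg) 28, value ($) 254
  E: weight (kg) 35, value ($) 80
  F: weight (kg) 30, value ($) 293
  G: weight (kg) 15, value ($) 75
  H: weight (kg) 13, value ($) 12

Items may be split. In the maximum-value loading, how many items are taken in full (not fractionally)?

5

Order: A (230/5=46.00) > B (83/6=13.83) > F (293/30=9.77) > D (254/28=9.07) > G (75/15=5.00) > E (80/35=2.29) > C (73/34=2.15) > H (12/13=0.92)
Fill: take A (5 @ 230) → take B (6 @ 83) → take F (30 @ 293) → take D (28 @ 254) → take G (15 @ 75) → take 8/35 of E → 18.29; 92/92 used.
5 item(s) taken whole; one partial (take 8/35 of E).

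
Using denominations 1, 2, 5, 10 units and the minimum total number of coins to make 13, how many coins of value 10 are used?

1

13 = 1×10 + 1×2 + 1×1
Count of 10: 1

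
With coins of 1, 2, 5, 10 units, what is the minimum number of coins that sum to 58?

58 = 5×10 + 1×5 + 1×2 + 1×1
Total coins = 5 + 1 + 1 + 1 = 8

8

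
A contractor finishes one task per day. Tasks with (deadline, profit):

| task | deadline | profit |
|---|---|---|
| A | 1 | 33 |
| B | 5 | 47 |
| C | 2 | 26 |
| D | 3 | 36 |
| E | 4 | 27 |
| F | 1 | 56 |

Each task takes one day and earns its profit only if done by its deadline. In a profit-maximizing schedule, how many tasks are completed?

5

Take jobs in profit order; each goes to the latest open slot no later than its deadline.
By profit: F(d1,56), B(d5,47), D(d3,36), A(d1,33), E(d4,27), C(d2,26)
F→slot 1; B→slot 5; D→slot 3; A skipped; E→slot 4; C→slot 2.
5 of 6 scheduled.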